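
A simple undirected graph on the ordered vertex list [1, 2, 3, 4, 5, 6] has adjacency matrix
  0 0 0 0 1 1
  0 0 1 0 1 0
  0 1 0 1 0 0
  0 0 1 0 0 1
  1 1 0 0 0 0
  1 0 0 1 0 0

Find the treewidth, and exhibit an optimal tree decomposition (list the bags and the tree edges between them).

Every bag has size at most 3, so the width is 3 − 1 = 2 and tw(G) ≤ 2. For the lower bound, G contains the cycle 2–5–1–6–4–3–2, so G is not a forest; only forests have treewidth ≤ 1, hence tw(G) ≥ 2. The upper and lower bounds meet at 2, so that is the treewidth.

Treewidth 2.
One such decomposition:
Bags: B1 = {1, 2, 5}  B2 = {1, 2, 6}  B3 = {2, 4, 6}  B4 = {2, 3, 4}
Tree: B1–B2, B2–B3, B3–B4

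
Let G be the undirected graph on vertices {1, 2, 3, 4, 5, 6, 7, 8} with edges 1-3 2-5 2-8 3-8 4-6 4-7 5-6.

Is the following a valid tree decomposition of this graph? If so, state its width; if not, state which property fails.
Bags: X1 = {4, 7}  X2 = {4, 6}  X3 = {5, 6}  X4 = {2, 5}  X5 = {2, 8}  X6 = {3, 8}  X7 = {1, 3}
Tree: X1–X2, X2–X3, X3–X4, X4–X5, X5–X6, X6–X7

Vertex coverage: the bags together contain {1, 2, 3, 4, 5, 6, 7, 8}, the full vertex set. Edge coverage: each edge of G has both endpoints in at least one bag. Running intersection: for every vertex, the bags containing it form a connected subtree. All three properties hold, so this is a valid tree decomposition of width max|bag| − 1 = 1, and hence tw(G) ≤ 1.

Yes; width 1.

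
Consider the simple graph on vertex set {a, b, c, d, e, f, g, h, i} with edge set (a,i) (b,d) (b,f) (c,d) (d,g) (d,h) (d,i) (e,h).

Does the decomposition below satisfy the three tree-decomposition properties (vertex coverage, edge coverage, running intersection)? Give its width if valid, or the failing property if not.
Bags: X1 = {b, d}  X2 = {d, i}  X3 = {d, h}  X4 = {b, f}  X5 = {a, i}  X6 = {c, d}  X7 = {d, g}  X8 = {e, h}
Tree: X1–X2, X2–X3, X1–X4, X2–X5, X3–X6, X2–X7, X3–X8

Yes; width 1.

Every vertex of G appears in some bag (union = {a, b, c, d, e, f, g, h, i}); every edge is covered by a bag; and for each vertex v the set of bags containing v is connected in the bag tree. The decomposition is therefore valid. The largest bag has 2 vertices, so the width is 1.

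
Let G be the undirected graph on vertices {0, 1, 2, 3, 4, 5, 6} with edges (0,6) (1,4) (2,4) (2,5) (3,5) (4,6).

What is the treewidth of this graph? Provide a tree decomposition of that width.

The largest bag has 2 vertices, giving width 1; this decomposition certifies tw(G) ≤ 1. Any graph with an edge has treewidth ≥ 1, and G has the edge 4–2. Therefore the treewidth is 1.

Treewidth 1.
One such decomposition:
Bags: B1 = {2, 4}  B2 = {2, 5}  B3 = {4, 6}  B4 = {0, 6}  B5 = {3, 5}  B6 = {1, 4}
Tree: B1–B2, B1–B3, B3–B4, B2–B5, B1–B6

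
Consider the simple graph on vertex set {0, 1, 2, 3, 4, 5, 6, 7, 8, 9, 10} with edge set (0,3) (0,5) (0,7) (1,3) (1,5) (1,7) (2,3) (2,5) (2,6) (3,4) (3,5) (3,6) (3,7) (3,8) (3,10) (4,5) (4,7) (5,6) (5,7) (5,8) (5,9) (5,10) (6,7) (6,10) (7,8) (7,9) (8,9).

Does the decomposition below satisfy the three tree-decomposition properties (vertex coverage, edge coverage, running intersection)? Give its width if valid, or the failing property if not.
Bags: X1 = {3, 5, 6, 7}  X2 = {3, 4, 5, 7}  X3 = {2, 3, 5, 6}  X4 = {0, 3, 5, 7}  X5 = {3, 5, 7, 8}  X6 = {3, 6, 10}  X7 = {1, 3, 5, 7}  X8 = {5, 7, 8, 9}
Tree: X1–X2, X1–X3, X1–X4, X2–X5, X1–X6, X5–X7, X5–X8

A tree decomposition must satisfy three properties: every vertex lies in some bag; for every edge, both endpoints lie together in some bag; and for every vertex, the bags containing it form a connected subtree. Here edge (5,10) lies in no bag, so the decomposition is invalid.

No — edge (5,10) lies in no bag.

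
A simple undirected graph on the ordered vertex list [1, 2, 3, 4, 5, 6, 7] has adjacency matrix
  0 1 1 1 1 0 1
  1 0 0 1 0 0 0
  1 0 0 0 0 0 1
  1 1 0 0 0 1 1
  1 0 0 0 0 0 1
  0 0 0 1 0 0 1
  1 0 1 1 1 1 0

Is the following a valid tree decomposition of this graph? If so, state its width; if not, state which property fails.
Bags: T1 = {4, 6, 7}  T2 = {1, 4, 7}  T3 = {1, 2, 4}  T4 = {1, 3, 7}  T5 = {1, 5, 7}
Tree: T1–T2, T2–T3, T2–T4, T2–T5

Yes; width 2.

Checking the three conditions: (i) the bags cover all of {1, 2, 3, 4, 5, 6, 7}; (ii) for each edge, some bag contains both endpoints; (iii) the bags containing any fixed vertex form a subtree. All hold, so the decomposition is valid with width 3 − 1 = 2.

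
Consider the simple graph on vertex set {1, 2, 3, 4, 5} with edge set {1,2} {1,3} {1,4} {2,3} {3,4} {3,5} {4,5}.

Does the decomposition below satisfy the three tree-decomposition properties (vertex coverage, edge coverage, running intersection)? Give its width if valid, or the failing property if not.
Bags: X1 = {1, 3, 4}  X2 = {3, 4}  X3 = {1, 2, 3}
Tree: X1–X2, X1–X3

A tree decomposition must satisfy three properties: every vertex lies in some bag; for every edge, both endpoints lie together in some bag; and for every vertex, the bags containing it form a connected subtree. Here vertex 5 appears in no bag, so the decomposition is invalid.

No — vertex 5 appears in no bag.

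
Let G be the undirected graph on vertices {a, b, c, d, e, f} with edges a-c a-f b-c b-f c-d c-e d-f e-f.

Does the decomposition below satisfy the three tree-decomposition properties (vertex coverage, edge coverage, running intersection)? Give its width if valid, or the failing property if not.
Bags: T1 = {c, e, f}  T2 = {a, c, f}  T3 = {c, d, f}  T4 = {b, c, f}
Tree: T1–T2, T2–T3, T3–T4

Vertex coverage: the bags together contain {a, b, c, d, e, f}, the full vertex set. Edge coverage: each edge of G has both endpoints in at least one bag. Running intersection: for every vertex, the bags containing it form a connected subtree. All three properties hold, so this is a valid tree decomposition of width max|bag| − 1 = 2, and hence tw(G) ≤ 2.

Yes; width 2.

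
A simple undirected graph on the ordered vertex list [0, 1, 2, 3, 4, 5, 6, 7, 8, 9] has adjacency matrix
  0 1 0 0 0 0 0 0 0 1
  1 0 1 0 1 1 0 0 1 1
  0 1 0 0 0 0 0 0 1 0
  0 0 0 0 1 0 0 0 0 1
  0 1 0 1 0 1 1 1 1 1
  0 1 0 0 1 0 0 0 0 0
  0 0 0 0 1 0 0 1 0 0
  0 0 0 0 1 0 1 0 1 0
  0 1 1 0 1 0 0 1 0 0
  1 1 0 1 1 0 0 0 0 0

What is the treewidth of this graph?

A width-2 tree decomposition is:
Bags: B1 = {1, 4, 8}  B2 = {1, 4, 9}  B3 = {4, 7, 8}  B4 = {1, 4, 5}  B5 = {1, 2, 8}  B6 = {4, 6, 7}  B7 = {0, 1, 9}  B8 = {3, 4, 9}
Tree: B1–B2, B1–B3, B2–B4, B1–B5, B3–B6, B2–B7, B2–B8
The largest bag has 3 vertices, giving width 2; this decomposition certifies tw(G) ≤ 2. For the lower bound, the 3 vertices {0, 1, 9} are pairwise adjacent, and any tree decomposition puts a clique entirely inside one bag — forcing width ≥ 2. The upper and lower bounds meet at 2, so that is the treewidth.

2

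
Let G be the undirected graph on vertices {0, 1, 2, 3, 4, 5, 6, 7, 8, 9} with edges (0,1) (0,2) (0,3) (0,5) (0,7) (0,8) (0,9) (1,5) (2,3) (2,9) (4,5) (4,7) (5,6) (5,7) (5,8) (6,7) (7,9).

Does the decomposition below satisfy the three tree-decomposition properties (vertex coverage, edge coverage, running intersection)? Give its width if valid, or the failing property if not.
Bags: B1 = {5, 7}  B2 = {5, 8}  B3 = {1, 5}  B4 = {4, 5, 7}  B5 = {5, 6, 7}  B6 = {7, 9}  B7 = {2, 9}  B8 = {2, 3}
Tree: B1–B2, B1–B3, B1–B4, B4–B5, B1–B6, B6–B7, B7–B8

No — vertex 0 appears in no bag.

A tree decomposition must satisfy three properties: every vertex lies in some bag; for every edge, both endpoints lie together in some bag; and for every vertex, the bags containing it form a connected subtree. Here vertex 0 appears in no bag, so the decomposition is invalid.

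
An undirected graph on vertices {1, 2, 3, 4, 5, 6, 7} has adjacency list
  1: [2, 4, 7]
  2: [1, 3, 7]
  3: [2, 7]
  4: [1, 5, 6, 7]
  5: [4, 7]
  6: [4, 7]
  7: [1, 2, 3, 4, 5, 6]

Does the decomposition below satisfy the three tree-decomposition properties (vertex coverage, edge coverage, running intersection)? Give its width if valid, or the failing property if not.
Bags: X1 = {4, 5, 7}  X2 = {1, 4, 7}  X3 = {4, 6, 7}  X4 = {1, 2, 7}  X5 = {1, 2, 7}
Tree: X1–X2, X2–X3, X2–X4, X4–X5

A tree decomposition must satisfy three properties: every vertex lies in some bag; for every edge, both endpoints lie together in some bag; and for every vertex, the bags containing it form a connected subtree. Here vertex 3 appears in no bag, so the decomposition is invalid.

No — vertex 3 appears in no bag.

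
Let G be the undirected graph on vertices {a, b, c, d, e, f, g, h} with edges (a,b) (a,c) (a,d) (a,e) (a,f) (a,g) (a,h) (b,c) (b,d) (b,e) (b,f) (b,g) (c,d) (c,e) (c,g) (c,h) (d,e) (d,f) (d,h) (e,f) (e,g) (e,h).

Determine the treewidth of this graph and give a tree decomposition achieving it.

Treewidth 4.
One such decomposition:
Bags: B1 = {a, b, c, e, g}  B2 = {a, b, c, d, e}  B3 = {a, b, d, e, f}  B4 = {a, c, d, e, h}
Tree: B1–B2, B2–B3, B2–B4

Every bag has size at most 5, so the width is 5 − 1 = 4 and tw(G) ≤ 4. For the lower bound, the 5 vertices {a, c, d, e, h} are pairwise adjacent, and any tree decomposition puts a clique entirely inside one bag — forcing width ≥ 4. The upper and lower bounds meet at 4, so that is the treewidth.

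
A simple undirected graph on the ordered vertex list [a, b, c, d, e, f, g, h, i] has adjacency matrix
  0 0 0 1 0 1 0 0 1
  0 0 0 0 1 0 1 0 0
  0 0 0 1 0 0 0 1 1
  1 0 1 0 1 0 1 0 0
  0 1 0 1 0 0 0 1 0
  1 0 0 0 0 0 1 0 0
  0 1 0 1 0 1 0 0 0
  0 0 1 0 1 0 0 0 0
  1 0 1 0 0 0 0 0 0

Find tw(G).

A width-3 tree decomposition is:
Bags: B1 = {b, e, g, h}  B2 = {d, e, g, h}  B3 = {c, d, g, h}  B4 = {c, d, f, g}  B5 = {a, c, d, f}  B6 = {a, c, f, i}
Tree: B1–B2, B2–B3, B3–B4, B4–B5, B5–B6
The largest bag has 4 vertices, giving width 3; this decomposition certifies tw(G) ≤ 3. For the lower bound: the 4 vertex sets {b,e,h}, {g}, {d}, {a,c,f,i} are disjoint, each induces a connected subgraph, and every pair is joined by at least one edge of G. Contracting each set to a single vertex therefore yields K_{4} as a minor, and since treewidth is minor-monotone, tw(G) ≥ tw(K_{4}) = 3. Therefore the treewidth is 3.

3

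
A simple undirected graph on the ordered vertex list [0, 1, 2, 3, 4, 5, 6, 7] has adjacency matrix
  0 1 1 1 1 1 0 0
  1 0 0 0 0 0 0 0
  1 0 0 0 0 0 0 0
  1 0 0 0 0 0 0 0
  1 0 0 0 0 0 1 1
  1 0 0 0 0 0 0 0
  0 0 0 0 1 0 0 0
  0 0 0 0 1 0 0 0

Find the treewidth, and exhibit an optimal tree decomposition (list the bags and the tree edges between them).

Treewidth 1.
One optimal decomposition is:
Bags: B1 = {0, 4}  B2 = {0, 3}  B3 = {4, 7}  B4 = {4, 6}  B5 = {0, 2}  B6 = {0, 5}  B7 = {0, 1}
Tree: B1–B2, B1–B3, B1–B4, B2–B5, B2–B6, B1–B7

The largest bag has 2 vertices, giving width 1; this decomposition certifies tw(G) ≤ 1. Any graph with an edge has treewidth ≥ 1, and G has the edge 4–0. The upper and lower bounds meet at 1, so that is the treewidth.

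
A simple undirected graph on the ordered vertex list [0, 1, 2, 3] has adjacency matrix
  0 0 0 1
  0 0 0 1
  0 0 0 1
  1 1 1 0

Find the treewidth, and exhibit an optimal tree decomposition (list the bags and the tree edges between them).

The largest bag has 2 vertices, giving width 1; this decomposition certifies tw(G) ≤ 1. Since G has at least one edge (e.g. 2–3), it is not an edgeless graph, so tw(G) ≥ 1. The upper and lower bounds meet at 1, so that is the treewidth.

Treewidth 1.
One such decomposition:
Bags: B1 = {2, 3}  B2 = {1, 3}  B3 = {0, 3}
Tree: B1–B2, B1–B3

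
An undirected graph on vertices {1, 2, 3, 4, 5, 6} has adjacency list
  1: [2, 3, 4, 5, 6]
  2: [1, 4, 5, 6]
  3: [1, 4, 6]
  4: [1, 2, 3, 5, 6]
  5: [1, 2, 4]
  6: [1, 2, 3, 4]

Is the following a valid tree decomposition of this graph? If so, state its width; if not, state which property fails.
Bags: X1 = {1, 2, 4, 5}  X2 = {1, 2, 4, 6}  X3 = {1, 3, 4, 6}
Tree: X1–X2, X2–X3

Yes; width 3.

Vertex coverage: the bags together contain {1, 2, 3, 4, 5, 6}, the full vertex set. Edge coverage: each edge of G has both endpoints in at least one bag. Running intersection: for every vertex, the bags containing it form a connected subtree. All three properties hold, so this is a valid tree decomposition of width max|bag| − 1 = 3, and hence tw(G) ≤ 3.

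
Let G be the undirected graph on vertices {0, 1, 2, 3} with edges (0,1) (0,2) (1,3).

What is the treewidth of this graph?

1

A width-1 tree decomposition is:
Bags: B1 = {0, 1}  B2 = {0, 2}  B3 = {1, 3}
Tree: B1–B2, B1–B3
The largest bag has 2 vertices, giving width 1; this decomposition certifies tw(G) ≤ 1. Since G has at least one edge (e.g. 1–0), it is not an edgeless graph, so tw(G) ≥ 1. The upper and lower bounds meet at 1, so that is the treewidth.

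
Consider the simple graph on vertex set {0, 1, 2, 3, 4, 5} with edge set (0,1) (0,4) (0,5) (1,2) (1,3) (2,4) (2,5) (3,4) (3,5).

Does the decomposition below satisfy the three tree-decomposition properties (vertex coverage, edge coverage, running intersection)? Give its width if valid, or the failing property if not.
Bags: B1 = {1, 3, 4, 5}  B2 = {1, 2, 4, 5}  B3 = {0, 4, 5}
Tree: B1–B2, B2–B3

No — edge (1,0) lies in no bag.

A tree decomposition must satisfy three properties: every vertex lies in some bag; for every edge, both endpoints lie together in some bag; and for every vertex, the bags containing it form a connected subtree. Here edge (1,0) lies in no bag, so the decomposition is invalid.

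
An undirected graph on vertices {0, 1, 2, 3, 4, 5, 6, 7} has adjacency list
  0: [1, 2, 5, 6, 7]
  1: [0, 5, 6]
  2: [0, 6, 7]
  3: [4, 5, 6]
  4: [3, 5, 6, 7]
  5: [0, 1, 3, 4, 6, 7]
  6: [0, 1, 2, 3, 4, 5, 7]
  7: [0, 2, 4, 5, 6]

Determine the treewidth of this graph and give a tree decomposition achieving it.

Every bag has size at most 4, so the width is 4 − 1 = 3 and tw(G) ≤ 3. For the lower bound, the 4 vertices {0, 2, 6, 7} are pairwise adjacent, and any tree decomposition puts a clique entirely inside one bag — forcing width ≥ 3. Therefore the treewidth is 3.

Treewidth 3.
One such decomposition:
Bags: B1 = {0, 5, 6, 7}  B2 = {4, 5, 6, 7}  B3 = {3, 4, 5, 6}  B4 = {0, 2, 6, 7}  B5 = {0, 1, 5, 6}
Tree: B1–B2, B2–B3, B1–B4, B1–B5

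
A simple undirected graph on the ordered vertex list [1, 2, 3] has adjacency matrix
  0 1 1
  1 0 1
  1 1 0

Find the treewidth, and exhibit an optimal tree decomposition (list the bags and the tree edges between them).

Treewidth 2.
One optimal decomposition is:
Bags: B1 = {1, 2, 3}
Tree: (single bag)

A single bag containing all 3 vertices is trivially a valid decomposition of width 2. On the other hand G contains the 3-clique {1, 2, 3}. A clique must lie in a single bag of any decomposition, so no decomposition can have width below 2. Combining the bounds, tw(G) = 2.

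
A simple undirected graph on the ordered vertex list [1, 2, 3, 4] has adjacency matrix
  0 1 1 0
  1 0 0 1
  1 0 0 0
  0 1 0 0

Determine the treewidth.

1

A width-1 tree decomposition is:
Bags: B1 = {1, 3}  B2 = {1, 2}  B3 = {2, 4}
Tree: B1–B2, B2–B3
Each bag holds 2 vertices, so the decomposition has width 1, which upper-bounds the treewidth. Since G has at least one edge (e.g. 3–1), it is not an edgeless graph, so tw(G) ≥ 1. The upper and lower bounds meet at 1, so that is the treewidth.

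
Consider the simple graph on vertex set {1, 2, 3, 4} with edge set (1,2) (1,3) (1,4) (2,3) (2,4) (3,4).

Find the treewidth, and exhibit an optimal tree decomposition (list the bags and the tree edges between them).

With just one bag of size 4, the width is 4 − 1 = 3, so tw(G) ≤ 3. For the lower bound, the 4 vertices {1, 2, 3, 4} are pairwise adjacent, and any tree decomposition puts a clique entirely inside one bag — forcing width ≥ 3. The upper and lower bounds meet at 3, so that is the treewidth.

Treewidth 3.
Bags: B1 = {1, 2, 3, 4}
Tree: (single bag)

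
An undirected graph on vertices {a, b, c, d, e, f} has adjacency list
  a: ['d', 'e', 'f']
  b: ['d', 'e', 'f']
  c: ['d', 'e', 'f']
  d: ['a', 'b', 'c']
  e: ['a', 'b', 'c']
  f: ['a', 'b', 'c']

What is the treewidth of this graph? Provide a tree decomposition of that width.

Treewidth 3.
One optimal decomposition is:
Bags: B1 = {b, d, e, f}  B2 = {a, d, e, f}  B3 = {c, d, e, f}
Tree: B1–B2, B2–B3

The largest bag has 4 vertices, giving width 3; this decomposition certifies tw(G) ≤ 3. For the lower bound: the 4 vertex sets {b,f}, {a,e}, {d}, {c} are disjoint, each induces a connected subgraph, and every pair is joined by at least one edge of G. Contracting each set to a single vertex therefore yields K_{4} as a minor, and since treewidth is minor-monotone, tw(G) ≥ tw(K_{4}) = 3. The upper and lower bounds meet at 3, so that is the treewidth.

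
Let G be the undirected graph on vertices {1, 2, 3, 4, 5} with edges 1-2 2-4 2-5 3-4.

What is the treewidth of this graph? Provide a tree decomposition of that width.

The largest bag has 2 vertices, giving width 1; this decomposition certifies tw(G) ≤ 1. G has an edge, so its treewidth is at least 1. Hence tw(G) = 1 exactly.

Treewidth 1.
Bags: B1 = {2, 4}  B2 = {2, 5}  B3 = {1, 2}  B4 = {3, 4}
Tree: B1–B2, B1–B3, B1–B4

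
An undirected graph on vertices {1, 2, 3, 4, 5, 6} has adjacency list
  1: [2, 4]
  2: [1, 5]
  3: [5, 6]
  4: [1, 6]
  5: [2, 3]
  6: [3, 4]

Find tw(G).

A width-2 tree decomposition is:
Bags: B1 = {3, 4, 6}  B2 = {3, 4, 5}  B3 = {2, 4, 5}  B4 = {1, 2, 4}
Tree: B1–B2, B2–B3, B3–B4
The largest bag has 3 vertices, giving width 2; this decomposition certifies tw(G) ≤ 2. For the lower bound, G contains the cycle 4–6–3–5–2–1–4, so G is not a forest; only forests have treewidth ≤ 1, hence tw(G) ≥ 2. Therefore the treewidth is 2.

2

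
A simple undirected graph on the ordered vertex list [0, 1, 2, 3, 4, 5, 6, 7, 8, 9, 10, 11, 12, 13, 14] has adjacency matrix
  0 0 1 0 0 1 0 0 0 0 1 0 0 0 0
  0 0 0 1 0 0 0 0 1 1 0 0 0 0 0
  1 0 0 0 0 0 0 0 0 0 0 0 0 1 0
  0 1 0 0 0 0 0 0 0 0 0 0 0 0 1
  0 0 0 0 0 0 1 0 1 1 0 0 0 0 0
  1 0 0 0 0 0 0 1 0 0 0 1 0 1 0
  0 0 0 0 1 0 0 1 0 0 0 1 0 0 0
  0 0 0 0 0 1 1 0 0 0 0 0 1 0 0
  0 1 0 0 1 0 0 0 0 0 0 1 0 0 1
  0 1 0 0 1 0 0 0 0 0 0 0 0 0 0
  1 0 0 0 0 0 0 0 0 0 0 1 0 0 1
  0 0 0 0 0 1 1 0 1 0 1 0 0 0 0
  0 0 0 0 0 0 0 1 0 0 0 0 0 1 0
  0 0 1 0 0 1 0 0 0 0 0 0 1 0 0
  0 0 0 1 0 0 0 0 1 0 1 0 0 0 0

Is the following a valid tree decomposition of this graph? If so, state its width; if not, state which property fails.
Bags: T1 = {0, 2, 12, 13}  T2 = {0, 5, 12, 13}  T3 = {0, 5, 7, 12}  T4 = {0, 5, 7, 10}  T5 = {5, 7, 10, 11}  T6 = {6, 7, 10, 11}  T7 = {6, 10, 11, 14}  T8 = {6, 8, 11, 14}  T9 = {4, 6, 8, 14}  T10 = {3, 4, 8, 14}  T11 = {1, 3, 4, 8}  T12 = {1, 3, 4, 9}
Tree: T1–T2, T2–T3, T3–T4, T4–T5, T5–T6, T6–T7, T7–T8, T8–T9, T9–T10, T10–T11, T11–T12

Yes; width 3.

Every vertex of G appears in some bag (union = {0, 1, 2, 3, 4, 5, 6, 7, 8, 9, 10, 11, 12, 13, 14}); every edge is covered by a bag; and for each vertex v the set of bags containing v is connected in the bag tree. The decomposition is therefore valid. The largest bag has 4 vertices, so the width is 3.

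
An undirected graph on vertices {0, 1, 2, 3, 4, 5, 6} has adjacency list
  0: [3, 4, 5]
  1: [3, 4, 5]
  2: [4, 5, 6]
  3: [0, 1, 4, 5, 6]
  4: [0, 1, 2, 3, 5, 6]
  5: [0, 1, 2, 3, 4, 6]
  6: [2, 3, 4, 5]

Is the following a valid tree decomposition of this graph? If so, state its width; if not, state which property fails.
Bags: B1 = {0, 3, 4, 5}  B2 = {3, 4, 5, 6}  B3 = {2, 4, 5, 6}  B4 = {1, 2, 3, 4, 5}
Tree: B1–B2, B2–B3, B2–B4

A tree decomposition must satisfy three properties: every vertex lies in some bag; for every edge, both endpoints lie together in some bag; and for every vertex, the bags containing it form a connected subtree. Here bags containing vertex 2 are not connected in the tree, so the decomposition is invalid.

No — bags containing vertex 2 are not connected in the tree.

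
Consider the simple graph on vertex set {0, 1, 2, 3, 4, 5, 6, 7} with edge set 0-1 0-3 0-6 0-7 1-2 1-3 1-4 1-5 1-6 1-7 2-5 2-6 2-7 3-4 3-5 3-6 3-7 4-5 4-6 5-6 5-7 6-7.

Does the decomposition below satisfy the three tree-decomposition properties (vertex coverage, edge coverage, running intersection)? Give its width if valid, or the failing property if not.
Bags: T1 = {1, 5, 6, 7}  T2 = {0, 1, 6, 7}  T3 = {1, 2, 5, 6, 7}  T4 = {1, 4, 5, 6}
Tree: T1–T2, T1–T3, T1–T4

No — vertex 3 appears in no bag.

A tree decomposition must satisfy three properties: every vertex lies in some bag; for every edge, both endpoints lie together in some bag; and for every vertex, the bags containing it form a connected subtree. Here vertex 3 appears in no bag, so the decomposition is invalid.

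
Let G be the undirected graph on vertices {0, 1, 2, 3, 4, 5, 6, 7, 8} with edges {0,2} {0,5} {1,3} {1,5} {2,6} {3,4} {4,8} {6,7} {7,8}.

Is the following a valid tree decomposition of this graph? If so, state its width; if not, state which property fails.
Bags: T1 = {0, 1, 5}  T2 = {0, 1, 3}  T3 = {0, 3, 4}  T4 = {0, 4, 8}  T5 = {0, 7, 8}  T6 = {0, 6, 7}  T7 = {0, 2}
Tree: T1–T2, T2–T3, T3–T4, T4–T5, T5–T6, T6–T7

No — edge (6,2) lies in no bag.

A tree decomposition must satisfy three properties: every vertex lies in some bag; for every edge, both endpoints lie together in some bag; and for every vertex, the bags containing it form a connected subtree. Here edge (6,2) lies in no bag, so the decomposition is invalid.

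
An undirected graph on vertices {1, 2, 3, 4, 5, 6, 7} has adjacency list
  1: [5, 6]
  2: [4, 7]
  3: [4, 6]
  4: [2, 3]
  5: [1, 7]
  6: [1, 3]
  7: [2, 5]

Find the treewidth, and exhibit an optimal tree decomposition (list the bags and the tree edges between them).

The largest bag has 3 vertices, giving width 2; this decomposition certifies tw(G) ≤ 2. For the lower bound, G contains the cycle 4–2–7–5–1–6–3–4, so G is not a forest; only forests have treewidth ≤ 1, hence tw(G) ≥ 2. The upper and lower bounds meet at 2, so that is the treewidth.

Treewidth 2.
Bags: B1 = {2, 4, 7}  B2 = {4, 5, 7}  B3 = {1, 4, 5}  B4 = {1, 4, 6}  B5 = {3, 4, 6}
Tree: B1–B2, B2–B3, B3–B4, B4–B5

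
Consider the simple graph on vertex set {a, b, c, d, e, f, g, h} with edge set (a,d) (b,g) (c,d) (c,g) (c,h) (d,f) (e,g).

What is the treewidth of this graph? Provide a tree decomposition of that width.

Every bag has size at most 2, so the width is 2 − 1 = 1 and tw(G) ≤ 1. Since G has at least one edge (e.g. g–c), it is not an edgeless graph, so tw(G) ≥ 1. Hence tw(G) = 1 exactly.

Treewidth 1.
One optimal decomposition is:
Bags: B1 = {c, g}  B2 = {e, g}  B3 = {b, g}  B4 = {c, d}  B5 = {c, h}  B6 = {a, d}  B7 = {d, f}
Tree: B1–B2, B2–B3, B1–B4, B4–B5, B4–B6, B6–B7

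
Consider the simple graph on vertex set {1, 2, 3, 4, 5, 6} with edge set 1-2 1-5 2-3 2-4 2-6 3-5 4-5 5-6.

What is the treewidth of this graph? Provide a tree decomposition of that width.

Treewidth 2.
One such decomposition:
Bags: B1 = {1, 2, 5}  B2 = {2, 3, 5}  B3 = {2, 5, 6}  B4 = {2, 4, 5}
Tree: B1–B2, B2–B3, B3–B4

Each bag holds 3 vertices, so the decomposition has width 2, which upper-bounds the treewidth. Since 5–1–2–3–5 is a cycle in G, G is not acyclic. Forests are exactly the graphs of treewidth ≤ 1, so tw(G) ≥ 2. Therefore the treewidth is 2.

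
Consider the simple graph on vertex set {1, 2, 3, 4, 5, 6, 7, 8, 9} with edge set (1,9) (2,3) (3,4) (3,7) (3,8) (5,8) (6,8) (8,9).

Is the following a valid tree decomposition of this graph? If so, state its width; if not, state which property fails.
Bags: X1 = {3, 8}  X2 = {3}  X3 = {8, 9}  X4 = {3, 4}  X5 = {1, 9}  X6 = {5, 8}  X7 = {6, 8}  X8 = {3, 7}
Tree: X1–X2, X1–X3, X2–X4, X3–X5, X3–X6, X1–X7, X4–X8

A tree decomposition must satisfy three properties: every vertex lies in some bag; for every edge, both endpoints lie together in some bag; and for every vertex, the bags containing it form a connected subtree. Here vertex 2 appears in no bag, so the decomposition is invalid.

No — vertex 2 appears in no bag.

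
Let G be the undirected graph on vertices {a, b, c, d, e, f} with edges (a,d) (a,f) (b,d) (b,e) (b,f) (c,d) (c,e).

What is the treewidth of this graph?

2

A width-2 tree decomposition is:
Bags: B1 = {a, b, f}  B2 = {a, b, d}  B3 = {b, d, e}  B4 = {c, d, e}
Tree: B1–B2, B2–B3, B3–B4
Every bag has size at most 3, so the width is 3 − 1 = 2 and tw(G) ≤ 2. The edges f–a–d–b–f form a cycle, so G is not a tree and its treewidth is at least 2. Combining the bounds, tw(G) = 2.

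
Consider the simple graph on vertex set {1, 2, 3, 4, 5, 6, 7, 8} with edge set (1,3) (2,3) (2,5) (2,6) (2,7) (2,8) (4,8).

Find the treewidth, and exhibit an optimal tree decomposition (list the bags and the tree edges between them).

Treewidth 1.
One optimal decomposition is:
Bags: B1 = {2, 7}  B2 = {2, 5}  B3 = {2, 3}  B4 = {2, 8}  B5 = {2, 6}  B6 = {4, 8}  B7 = {1, 3}
Tree: B1–B2, B1–B3, B1–B4, B3–B5, B4–B6, B3–B7

Each bag holds 2 vertices, so the decomposition has width 1, which upper-bounds the treewidth. Since G has at least one edge (e.g. 2–7), it is not an edgeless graph, so tw(G) ≥ 1. Therefore the treewidth is 1.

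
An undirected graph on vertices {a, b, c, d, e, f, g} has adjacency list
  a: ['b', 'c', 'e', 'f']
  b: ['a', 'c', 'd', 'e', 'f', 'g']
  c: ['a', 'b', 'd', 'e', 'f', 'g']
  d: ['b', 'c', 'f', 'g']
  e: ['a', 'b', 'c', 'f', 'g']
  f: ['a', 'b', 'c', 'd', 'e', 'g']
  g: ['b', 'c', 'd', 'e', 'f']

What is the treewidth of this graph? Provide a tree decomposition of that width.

Treewidth 4.
Bags: B1 = {b, c, e, f, g}  B2 = {b, c, d, f, g}  B3 = {a, b, c, e, f}
Tree: B1–B2, B1–B3

Every bag has size at most 5, so the width is 5 − 1 = 4 and tw(G) ≤ 4. Conversely, {b, c, d, f, g} is a clique of size 5, and the vertices of any clique must share a bag in every tree decomposition; so some bag has ≥ 5 vertices and tw(G) ≥ 4. Combining the bounds, tw(G) = 4.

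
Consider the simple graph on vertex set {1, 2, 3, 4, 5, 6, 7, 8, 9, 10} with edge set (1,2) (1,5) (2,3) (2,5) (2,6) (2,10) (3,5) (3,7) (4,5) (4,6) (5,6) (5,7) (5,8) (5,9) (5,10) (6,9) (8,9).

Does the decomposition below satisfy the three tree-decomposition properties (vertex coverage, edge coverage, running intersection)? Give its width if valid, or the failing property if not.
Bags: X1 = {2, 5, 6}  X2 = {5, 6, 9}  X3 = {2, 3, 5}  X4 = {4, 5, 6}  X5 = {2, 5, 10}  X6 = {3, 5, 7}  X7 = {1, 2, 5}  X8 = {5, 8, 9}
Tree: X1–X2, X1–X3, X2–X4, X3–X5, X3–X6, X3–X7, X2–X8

Yes; width 2.

Checking the three conditions: (i) the bags cover all of {1, 2, 3, 4, 5, 6, 7, 8, 9, 10}; (ii) for each edge, some bag contains both endpoints; (iii) the bags containing any fixed vertex form a subtree. All hold, so the decomposition is valid with width 3 − 1 = 2.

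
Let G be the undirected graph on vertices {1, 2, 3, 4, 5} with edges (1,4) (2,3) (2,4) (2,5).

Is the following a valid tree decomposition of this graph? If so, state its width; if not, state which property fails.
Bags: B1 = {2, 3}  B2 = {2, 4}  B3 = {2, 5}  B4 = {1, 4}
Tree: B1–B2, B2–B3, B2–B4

Yes; width 1.

Checking the three conditions: (i) the bags cover all of {1, 2, 3, 4, 5}; (ii) for each edge, some bag contains both endpoints; (iii) the bags containing any fixed vertex form a subtree. All hold, so the decomposition is valid with width 2 − 1 = 1.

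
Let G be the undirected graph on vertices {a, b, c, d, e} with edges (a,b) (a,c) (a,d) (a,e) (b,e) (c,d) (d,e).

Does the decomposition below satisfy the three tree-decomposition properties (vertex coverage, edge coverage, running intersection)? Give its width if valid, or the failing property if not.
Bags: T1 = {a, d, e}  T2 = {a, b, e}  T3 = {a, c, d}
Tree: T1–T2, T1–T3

Yes; width 2.

Checking the three conditions: (i) the bags cover all of {a, b, c, d, e}; (ii) for each edge, some bag contains both endpoints; (iii) the bags containing any fixed vertex form a subtree. All hold, so the decomposition is valid with width 3 − 1 = 2.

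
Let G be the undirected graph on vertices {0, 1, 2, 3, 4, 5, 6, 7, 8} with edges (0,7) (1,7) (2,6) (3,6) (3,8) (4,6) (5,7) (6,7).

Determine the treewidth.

A width-1 tree decomposition is:
Bags: B1 = {1, 7}  B2 = {6, 7}  B3 = {4, 6}  B4 = {3, 6}  B5 = {2, 6}  B6 = {3, 8}  B7 = {0, 7}  B8 = {5, 7}
Tree: B1–B2, B2–B3, B2–B4, B4–B5, B4–B6, B1–B7, B7–B8
Every bag has size at most 2, so the width is 2 − 1 = 1 and tw(G) ≤ 1. Since G has at least one edge (e.g. 1–7), it is not an edgeless graph, so tw(G) ≥ 1. Combining the bounds, tw(G) = 1.

1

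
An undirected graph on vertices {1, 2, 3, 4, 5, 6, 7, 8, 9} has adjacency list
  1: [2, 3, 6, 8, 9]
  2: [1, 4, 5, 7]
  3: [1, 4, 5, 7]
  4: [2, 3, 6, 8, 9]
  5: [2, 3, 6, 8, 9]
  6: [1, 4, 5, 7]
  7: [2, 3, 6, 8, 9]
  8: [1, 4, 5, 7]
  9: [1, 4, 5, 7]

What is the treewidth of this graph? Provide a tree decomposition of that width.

Treewidth 4.
Bags: B1 = {1, 4, 5, 7, 9}  B2 = {1, 4, 5, 6, 7}  B3 = {1, 4, 5, 7, 8}  B4 = {1, 2, 4, 5, 7}  B5 = {1, 3, 4, 5, 7}
Tree: B1–B2, B2–B3, B3–B4, B4–B5

Each bag holds 5 vertices, so the decomposition has width 4, which upper-bounds the treewidth. For the lower bound: the 5 vertex sets {7,9}, {5,6}, {1,8}, {4}, {2} are disjoint, each induces a connected subgraph, and every pair is joined by at least one edge of G. Contracting each set to a single vertex therefore yields K_{5} as a minor, and since treewidth is minor-monotone, tw(G) ≥ tw(K_{5}) = 4. The upper and lower bounds meet at 4, so that is the treewidth.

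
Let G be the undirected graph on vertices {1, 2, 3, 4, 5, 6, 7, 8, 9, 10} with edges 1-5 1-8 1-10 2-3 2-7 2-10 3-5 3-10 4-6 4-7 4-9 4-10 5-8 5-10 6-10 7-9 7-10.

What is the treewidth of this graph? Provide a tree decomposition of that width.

Treewidth 2.
One such decomposition:
Bags: B1 = {4, 7, 9}  B2 = {4, 7, 10}  B3 = {2, 7, 10}  B4 = {4, 6, 10}  B5 = {2, 3, 10}  B6 = {3, 5, 10}  B7 = {1, 5, 10}  B8 = {1, 5, 8}
Tree: B1–B2, B2–B3, B2–B4, B3–B5, B5–B6, B6–B7, B7–B8

The largest bag has 3 vertices, giving width 2; this decomposition certifies tw(G) ≤ 2. On the other hand G contains the 3-clique {1, 5, 8}. A clique must lie in a single bag of any decomposition, so no decomposition can have width below 2. Therefore the treewidth is 2.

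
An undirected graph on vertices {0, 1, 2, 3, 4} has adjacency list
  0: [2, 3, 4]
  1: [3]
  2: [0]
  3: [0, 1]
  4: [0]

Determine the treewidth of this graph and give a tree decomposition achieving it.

Treewidth 1.
Bags: B1 = {0, 3}  B2 = {1, 3}  B3 = {0, 2}  B4 = {0, 4}
Tree: B1–B2, B1–B3, B3–B4

The largest bag has 2 vertices, giving width 1; this decomposition certifies tw(G) ≤ 1. G has an edge, so its treewidth is at least 1. Combining the bounds, tw(G) = 1.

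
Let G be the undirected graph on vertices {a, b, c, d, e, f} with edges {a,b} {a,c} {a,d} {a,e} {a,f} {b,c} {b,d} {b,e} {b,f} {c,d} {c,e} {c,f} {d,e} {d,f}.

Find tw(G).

4

A width-4 tree decomposition is:
Bags: B1 = {a, b, c, d, f}  B2 = {a, b, c, d, e}
Tree: B1–B2
The largest bag has 5 vertices, giving width 4; this decomposition certifies tw(G) ≤ 4. On the other hand G contains the 5-clique {a, b, c, d, e}. A clique must lie in a single bag of any decomposition, so no decomposition can have width below 4. Therefore the treewidth is 4.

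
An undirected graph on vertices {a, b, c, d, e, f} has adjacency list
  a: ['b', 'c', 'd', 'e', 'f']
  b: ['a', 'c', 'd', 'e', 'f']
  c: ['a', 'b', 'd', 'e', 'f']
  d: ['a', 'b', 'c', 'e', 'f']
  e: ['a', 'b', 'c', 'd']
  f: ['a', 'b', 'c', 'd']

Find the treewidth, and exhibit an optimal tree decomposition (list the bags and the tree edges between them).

The largest bag has 5 vertices, giving width 4; this decomposition certifies tw(G) ≤ 4. For the lower bound, the 5 vertices {a, b, c, d, e} are pairwise adjacent, and any tree decomposition puts a clique entirely inside one bag — forcing width ≥ 4. Combining the bounds, tw(G) = 4.

Treewidth 4.
Bags: B1 = {a, b, c, d, f}  B2 = {a, b, c, d, e}
Tree: B1–B2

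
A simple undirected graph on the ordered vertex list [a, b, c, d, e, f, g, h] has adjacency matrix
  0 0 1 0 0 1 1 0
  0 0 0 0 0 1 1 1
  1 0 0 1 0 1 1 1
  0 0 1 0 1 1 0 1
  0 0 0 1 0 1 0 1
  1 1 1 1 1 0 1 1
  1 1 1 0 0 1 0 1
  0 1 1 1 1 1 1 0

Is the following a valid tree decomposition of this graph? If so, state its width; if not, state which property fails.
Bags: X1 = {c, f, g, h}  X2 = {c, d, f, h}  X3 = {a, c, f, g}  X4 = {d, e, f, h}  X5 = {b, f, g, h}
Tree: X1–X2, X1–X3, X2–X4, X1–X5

Every vertex of G appears in some bag (union = {a, b, c, d, e, f, g, h}); every edge is covered by a bag; and for each vertex v the set of bags containing v is connected in the bag tree. The decomposition is therefore valid. The largest bag has 4 vertices, so the width is 3.

Yes; width 3.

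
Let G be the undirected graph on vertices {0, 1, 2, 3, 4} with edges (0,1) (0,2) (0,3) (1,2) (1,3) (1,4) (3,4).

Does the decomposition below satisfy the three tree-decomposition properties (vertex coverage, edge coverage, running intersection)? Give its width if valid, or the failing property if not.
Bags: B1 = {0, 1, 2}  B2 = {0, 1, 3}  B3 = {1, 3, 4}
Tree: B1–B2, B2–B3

Yes; width 2.

Vertex coverage: the bags together contain {0, 1, 2, 3, 4}, the full vertex set. Edge coverage: each edge of G has both endpoints in at least one bag. Running intersection: for every vertex, the bags containing it form a connected subtree. All three properties hold, so this is a valid tree decomposition of width max|bag| − 1 = 2, and hence tw(G) ≤ 2.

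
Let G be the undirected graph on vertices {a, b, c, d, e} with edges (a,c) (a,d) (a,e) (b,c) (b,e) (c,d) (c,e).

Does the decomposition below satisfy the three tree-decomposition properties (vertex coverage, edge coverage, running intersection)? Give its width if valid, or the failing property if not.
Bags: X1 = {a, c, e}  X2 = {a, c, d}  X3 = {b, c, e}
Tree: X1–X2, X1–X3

Yes; width 2.

Checking the three conditions: (i) the bags cover all of {a, b, c, d, e}; (ii) for each edge, some bag contains both endpoints; (iii) the bags containing any fixed vertex form a subtree. All hold, so the decomposition is valid with width 3 − 1 = 2.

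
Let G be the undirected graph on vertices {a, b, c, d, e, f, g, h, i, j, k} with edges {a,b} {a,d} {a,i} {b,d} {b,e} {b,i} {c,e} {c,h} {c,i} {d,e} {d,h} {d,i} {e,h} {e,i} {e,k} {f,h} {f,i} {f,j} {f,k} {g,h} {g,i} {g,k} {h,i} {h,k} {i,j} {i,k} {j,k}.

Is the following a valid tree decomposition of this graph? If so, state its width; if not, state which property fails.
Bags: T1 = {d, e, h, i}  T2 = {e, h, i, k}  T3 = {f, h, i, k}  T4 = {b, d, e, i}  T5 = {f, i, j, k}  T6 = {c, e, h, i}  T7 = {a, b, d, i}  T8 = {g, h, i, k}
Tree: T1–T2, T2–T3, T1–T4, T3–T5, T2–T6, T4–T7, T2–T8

Yes; width 3.

Every vertex of G appears in some bag (union = {a, b, c, d, e, f, g, h, i, j, k}); every edge is covered by a bag; and for each vertex v the set of bags containing v is connected in the bag tree. The decomposition is therefore valid. The largest bag has 4 vertices, so the width is 3.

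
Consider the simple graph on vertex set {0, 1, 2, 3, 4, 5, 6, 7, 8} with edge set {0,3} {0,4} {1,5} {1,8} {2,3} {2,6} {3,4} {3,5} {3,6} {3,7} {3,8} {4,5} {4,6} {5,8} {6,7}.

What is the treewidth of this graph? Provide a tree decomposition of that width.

Treewidth 2.
Bags: B1 = {0, 3, 4}  B2 = {3, 4, 6}  B3 = {3, 4, 5}  B4 = {3, 6, 7}  B5 = {3, 5, 8}  B6 = {1, 5, 8}  B7 = {2, 3, 6}
Tree: B1–B2, B2–B3, B2–B4, B3–B5, B5–B6, B4–B7

The largest bag has 3 vertices, giving width 2; this decomposition certifies tw(G) ≤ 2. Conversely, {1, 5, 8} is a clique of size 3, and the vertices of any clique must share a bag in every tree decomposition; so some bag has ≥ 3 vertices and tw(G) ≥ 2. The upper and lower bounds meet at 2, so that is the treewidth.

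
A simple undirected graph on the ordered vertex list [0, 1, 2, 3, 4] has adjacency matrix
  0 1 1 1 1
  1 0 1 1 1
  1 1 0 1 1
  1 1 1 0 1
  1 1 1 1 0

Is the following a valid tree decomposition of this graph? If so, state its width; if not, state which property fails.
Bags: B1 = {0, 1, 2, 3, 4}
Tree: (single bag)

Vertex coverage: the bags together contain {0, 1, 2, 3, 4}, the full vertex set. Edge coverage: each edge of G has both endpoints in at least one bag. Running intersection: for every vertex, the bags containing it form a connected subtree. All three properties hold, so this is a valid tree decomposition of width max|bag| − 1 = 4, and hence tw(G) ≤ 4.

Yes; width 4.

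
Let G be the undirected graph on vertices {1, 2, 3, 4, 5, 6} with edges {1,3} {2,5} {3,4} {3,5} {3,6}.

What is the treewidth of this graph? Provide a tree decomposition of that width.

Each bag holds 2 vertices, so the decomposition has width 1, which upper-bounds the treewidth. Since G has at least one edge (e.g. 3–1), it is not an edgeless graph, so tw(G) ≥ 1. Hence tw(G) = 1 exactly.

Treewidth 1.
One such decomposition:
Bags: B1 = {1, 3}  B2 = {3, 5}  B3 = {2, 5}  B4 = {3, 4}  B5 = {3, 6}
Tree: B1–B2, B2–B3, B2–B4, B2–B5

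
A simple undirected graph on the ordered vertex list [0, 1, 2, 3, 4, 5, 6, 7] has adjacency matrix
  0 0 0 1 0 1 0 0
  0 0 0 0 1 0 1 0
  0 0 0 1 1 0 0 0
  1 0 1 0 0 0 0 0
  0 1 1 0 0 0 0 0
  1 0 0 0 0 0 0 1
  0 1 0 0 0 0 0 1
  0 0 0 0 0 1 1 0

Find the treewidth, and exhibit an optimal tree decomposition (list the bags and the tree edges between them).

Treewidth 2.
One such decomposition:
Bags: B1 = {1, 6, 7}  B2 = {1, 5, 7}  B3 = {0, 1, 5}  B4 = {0, 1, 3}  B5 = {1, 2, 3}  B6 = {1, 2, 4}
Tree: B1–B2, B2–B3, B3–B4, B4–B5, B5–B6

Each bag holds 3 vertices, so the decomposition has width 2, which upper-bounds the treewidth. For the lower bound, G contains the cycle 1–6–7–5–0–3–2–4–1, so G is not a forest; only forests have treewidth ≤ 1, hence tw(G) ≥ 2. Therefore the treewidth is 2.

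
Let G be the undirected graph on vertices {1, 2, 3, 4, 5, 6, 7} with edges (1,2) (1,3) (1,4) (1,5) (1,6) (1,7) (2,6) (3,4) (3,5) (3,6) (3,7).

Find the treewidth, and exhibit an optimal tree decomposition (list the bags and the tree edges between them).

Each bag holds 3 vertices, so the decomposition has width 2, which upper-bounds the treewidth. For the lower bound, the 3 vertices {1, 2, 6} are pairwise adjacent, and any tree decomposition puts a clique entirely inside one bag — forcing width ≥ 2. Therefore the treewidth is 2.

Treewidth 2.
One optimal decomposition is:
Bags: B1 = {1, 3, 6}  B2 = {1, 3, 5}  B3 = {1, 3, 7}  B4 = {1, 3, 4}  B5 = {1, 2, 6}
Tree: B1–B2, B2–B3, B1–B4, B1–B5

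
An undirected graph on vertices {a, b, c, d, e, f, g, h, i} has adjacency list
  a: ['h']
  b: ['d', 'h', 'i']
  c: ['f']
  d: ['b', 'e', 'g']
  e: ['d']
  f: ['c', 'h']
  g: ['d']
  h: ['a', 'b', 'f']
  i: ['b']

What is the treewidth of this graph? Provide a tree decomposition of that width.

Treewidth 1.
Bags: B1 = {b, h}  B2 = {f, h}  B3 = {b, d}  B4 = {c, f}  B5 = {b, i}  B6 = {a, h}  B7 = {d, e}  B8 = {d, g}
Tree: B1–B2, B1–B3, B2–B4, B1–B5, B2–B6, B3–B7, B7–B8

The largest bag has 2 vertices, giving width 1; this decomposition certifies tw(G) ≤ 1. G has an edge, so its treewidth is at least 1. The upper and lower bounds meet at 1, so that is the treewidth.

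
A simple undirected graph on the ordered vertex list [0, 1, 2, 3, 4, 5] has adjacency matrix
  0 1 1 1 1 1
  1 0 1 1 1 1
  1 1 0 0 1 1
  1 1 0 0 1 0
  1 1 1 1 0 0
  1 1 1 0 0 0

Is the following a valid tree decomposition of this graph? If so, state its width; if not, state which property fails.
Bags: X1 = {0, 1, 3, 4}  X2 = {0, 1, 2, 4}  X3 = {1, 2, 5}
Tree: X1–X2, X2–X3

No — edge (0,5) lies in no bag.

A tree decomposition must satisfy three properties: every vertex lies in some bag; for every edge, both endpoints lie together in some bag; and for every vertex, the bags containing it form a connected subtree. Here edge (0,5) lies in no bag, so the decomposition is invalid.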